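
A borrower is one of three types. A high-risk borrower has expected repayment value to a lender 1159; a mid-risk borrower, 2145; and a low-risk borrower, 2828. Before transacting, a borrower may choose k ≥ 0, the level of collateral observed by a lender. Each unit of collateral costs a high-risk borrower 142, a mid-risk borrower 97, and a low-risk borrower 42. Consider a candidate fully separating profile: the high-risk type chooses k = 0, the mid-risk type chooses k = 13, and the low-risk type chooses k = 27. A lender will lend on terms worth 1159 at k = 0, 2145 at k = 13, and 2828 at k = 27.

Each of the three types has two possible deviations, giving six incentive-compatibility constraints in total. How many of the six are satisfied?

5

High-risk (own payoff 1159): to k=13 gives 2145 − 142×13 = 299 → no gain ✓; to k=27 gives 2828 − 142×27 = -1006 → no gain ✓.
Low-risk (own payoff 2828 − 42×27 = 1694): to k=0 gives 1159 → no gain ✓; to k=13 gives 2145 − 42×13 = 1599 → no gain ✓.
Mid-risk (own payoff 2145 − 97×13 = 884): to k=0 gives 1159 → profitable ✗; to k=27 gives 2828 − 97×27 = 209 → no gain ✓.
5 of the 6 constraints hold; not an equilibrium.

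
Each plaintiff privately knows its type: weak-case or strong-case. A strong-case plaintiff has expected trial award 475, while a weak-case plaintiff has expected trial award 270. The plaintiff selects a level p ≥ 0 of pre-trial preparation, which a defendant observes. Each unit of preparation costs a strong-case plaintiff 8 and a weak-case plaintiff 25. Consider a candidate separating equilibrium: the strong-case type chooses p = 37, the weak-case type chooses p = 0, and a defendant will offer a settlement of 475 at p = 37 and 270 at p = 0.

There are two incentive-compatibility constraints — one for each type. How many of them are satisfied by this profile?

1

Weak-case type: stay at 0 → 270; mimic → 475 − 25 × 37 = -450. IC holds (270 ≥ -450).
Strong-case type: signal → 475 − 8 × 37 = 179; deviate to 0 → 270. IC fails (179 < 270).
1 of 2 constraints hold, so this profile is not an equilibrium.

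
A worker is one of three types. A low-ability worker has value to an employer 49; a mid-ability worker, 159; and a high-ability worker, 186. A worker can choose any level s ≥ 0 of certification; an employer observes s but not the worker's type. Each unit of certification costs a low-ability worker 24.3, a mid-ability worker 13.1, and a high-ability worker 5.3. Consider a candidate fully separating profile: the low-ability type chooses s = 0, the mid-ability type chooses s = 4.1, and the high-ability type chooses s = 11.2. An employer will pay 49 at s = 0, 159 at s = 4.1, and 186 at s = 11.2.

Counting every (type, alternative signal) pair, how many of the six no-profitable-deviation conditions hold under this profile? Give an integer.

4

High-ability (own payoff 186 − 5.3×11.2 = 126.64): to s=0 gives 49 → no gain ✓; to s=4.1 gives 159 − 5.3×4.1 = 137.27 → profitable ✗.
Mid-ability (own payoff 159 − 13.1×4.1 = 105.29): to s=0 gives 49 → no gain ✓; to s=11.2 gives 186 − 13.1×11.2 = 39.28 → no gain ✓.
Low-ability (own payoff 49): to s=4.1 gives 159 − 24.3×4.1 = 59.37 → profitable ✗; to s=11.2 gives 186 − 24.3×11.2 = -86.16 → no gain ✓.
4 of the 6 constraints hold; not an equilibrium.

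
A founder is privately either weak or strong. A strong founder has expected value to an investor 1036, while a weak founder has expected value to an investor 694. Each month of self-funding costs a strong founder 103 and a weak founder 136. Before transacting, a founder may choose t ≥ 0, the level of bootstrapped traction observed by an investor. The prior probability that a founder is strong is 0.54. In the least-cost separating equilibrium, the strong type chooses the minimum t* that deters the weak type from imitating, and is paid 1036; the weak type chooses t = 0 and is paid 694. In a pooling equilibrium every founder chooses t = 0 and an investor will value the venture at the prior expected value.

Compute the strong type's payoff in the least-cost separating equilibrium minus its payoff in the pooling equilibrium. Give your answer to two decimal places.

-101.69

Least-cost separating signal: t* solves 694 = 1036 − 136·t*, so t* = (1036 − 694)/136 ≈ 2.5147.
Strong type's separating payoff: 1036 − 103 × t* = 1036 − 103 × (1036 − 694)/136 = 1036 − 35226/136 ≈ 776.9853.
Pooling payoff: 0.54 × 1036 + 0.46 × 694 = 878.68.
Difference: 776.9853 − 878.68 = -101.6947, i.e. -101.69 to two decimal places.
The strong type would prefer the pooling outcome.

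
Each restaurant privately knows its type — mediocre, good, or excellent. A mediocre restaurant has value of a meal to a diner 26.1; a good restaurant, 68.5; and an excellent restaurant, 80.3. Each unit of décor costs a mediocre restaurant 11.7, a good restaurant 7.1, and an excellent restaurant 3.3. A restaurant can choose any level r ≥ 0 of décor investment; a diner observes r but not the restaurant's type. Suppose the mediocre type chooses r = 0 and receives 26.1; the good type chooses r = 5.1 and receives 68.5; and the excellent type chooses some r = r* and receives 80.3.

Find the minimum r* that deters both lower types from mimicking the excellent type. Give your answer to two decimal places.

6.76

Good type (on-path payoff 68.5 − 7.1×5.1 = 32.29) won't mimic when 32.29 ≥ 80.3 − 7.1·r*, i.e. r* ≥ 6.76.
Mediocre type (on-path payoff 26.1) won't mimic when 26.1 ≥ 80.3 − 11.7·r*, i.e. r* ≥ 4.63.
Both must hold, so r* = max(4.63, 6.76) = 6.76. The good type's constraint binds.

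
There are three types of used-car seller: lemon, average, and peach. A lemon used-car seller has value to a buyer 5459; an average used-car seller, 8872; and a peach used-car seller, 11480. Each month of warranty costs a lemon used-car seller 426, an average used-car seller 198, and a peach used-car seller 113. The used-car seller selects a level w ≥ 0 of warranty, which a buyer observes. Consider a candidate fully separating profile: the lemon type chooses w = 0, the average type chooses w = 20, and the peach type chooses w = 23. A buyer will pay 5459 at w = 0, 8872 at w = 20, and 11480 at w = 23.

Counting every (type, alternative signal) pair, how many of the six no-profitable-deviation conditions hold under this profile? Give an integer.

Lemon (own payoff 5459): to w=20 gives 8872 − 426×20 = 352 → no gain ✓; to w=23 gives 11480 − 426×23 = 1682 → no gain ✓.
Peach (own payoff 11480 − 113×23 = 8881): to w=0 gives 5459 → no gain ✓; to w=20 gives 8872 − 113×20 = 6612 → no gain ✓.
Average (own payoff 8872 − 198×20 = 4912): to w=0 gives 5459 → profitable ✗; to w=23 gives 11480 − 198×23 = 6926 → profitable ✗.
4 of the 6 constraints hold; not an equilibrium.

4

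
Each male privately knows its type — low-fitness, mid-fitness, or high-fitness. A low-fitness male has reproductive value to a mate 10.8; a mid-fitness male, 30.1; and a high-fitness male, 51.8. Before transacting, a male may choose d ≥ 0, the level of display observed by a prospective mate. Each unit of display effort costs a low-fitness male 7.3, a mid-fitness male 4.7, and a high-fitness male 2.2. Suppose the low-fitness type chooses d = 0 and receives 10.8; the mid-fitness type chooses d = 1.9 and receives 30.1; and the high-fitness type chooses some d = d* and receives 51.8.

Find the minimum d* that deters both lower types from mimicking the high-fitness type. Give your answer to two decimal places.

6.52

Mid-fitness type (on-path payoff 30.1 − 4.7×1.9 = 21.17) won't mimic when 21.17 ≥ 51.8 − 4.7·d*, i.e. d* ≥ 6.52.
Low-fitness type (on-path payoff 10.8) won't mimic when 10.8 ≥ 51.8 − 7.3·d*, i.e. d* ≥ 5.62.
Both must hold, so d* = max(5.62, 6.52) = 6.52. The mid-fitness type's constraint binds.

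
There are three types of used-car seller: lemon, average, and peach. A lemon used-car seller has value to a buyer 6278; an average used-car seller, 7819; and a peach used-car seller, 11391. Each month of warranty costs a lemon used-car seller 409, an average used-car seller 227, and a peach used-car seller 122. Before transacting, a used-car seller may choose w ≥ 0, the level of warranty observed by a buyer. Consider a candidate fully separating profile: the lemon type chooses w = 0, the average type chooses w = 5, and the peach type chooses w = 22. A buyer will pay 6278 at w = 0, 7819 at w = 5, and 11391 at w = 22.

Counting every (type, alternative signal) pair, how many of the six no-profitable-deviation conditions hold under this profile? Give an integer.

6

Average (own payoff 7819 − 227×5 = 6684): to w=0 gives 6278 → no gain ✓; to w=22 gives 11391 − 227×22 = 6397 → no gain ✓.
Lemon (own payoff 6278): to w=5 gives 7819 − 409×5 = 5774 → no gain ✓; to w=22 gives 11391 − 409×22 = 2393 → no gain ✓.
Peach (own payoff 11391 − 122×22 = 8707): to w=0 gives 6278 → no gain ✓; to w=5 gives 7819 − 122×5 = 7209 → no gain ✓.
6 of the 6 constraints hold; this profile is a separating equilibrium.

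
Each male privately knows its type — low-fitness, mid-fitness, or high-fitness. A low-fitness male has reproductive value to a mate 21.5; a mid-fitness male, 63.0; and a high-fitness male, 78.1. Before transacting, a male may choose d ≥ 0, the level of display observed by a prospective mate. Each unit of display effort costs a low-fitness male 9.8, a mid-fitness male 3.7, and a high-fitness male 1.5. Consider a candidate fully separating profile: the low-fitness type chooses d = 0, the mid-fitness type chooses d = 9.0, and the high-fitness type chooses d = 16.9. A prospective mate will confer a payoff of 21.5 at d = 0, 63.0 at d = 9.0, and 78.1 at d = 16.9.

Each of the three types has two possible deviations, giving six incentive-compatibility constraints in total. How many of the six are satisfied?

High-fitness (own payoff 78.1 − 1.5×16.9 = 52.75): to d=0 gives 21.5 → no gain ✓; to d=9.0 gives 63.0 − 1.5×9.0 = 49.5 → no gain ✓.
Low-fitness (own payoff 21.5): to d=9.0 gives 63.0 − 9.8×9.0 = -25.2 → no gain ✓; to d=16.9 gives 78.1 − 9.8×16.9 = -87.52 → no gain ✓.
Mid-fitness (own payoff 63.0 − 3.7×9.0 = 29.7): to d=0 gives 21.5 → no gain ✓; to d=16.9 gives 78.1 − 3.7×16.9 = 15.57 → no gain ✓.
6 of the 6 constraints hold; this profile is a separating equilibrium.

6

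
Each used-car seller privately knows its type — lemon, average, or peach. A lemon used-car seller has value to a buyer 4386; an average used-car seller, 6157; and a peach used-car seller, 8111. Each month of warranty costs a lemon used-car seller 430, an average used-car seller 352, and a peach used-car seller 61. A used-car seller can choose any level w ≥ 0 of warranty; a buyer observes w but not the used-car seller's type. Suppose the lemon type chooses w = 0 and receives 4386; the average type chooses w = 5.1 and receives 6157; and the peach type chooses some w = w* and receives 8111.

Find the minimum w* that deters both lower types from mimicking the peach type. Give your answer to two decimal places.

Average type (on-path payoff 6157 − 352×5.1 = 4361.8) won't mimic when 4361.8 ≥ 8111 − 352·w*, i.e. w* ≥ 10.65.
Lemon type (on-path payoff 4386) won't mimic when 4386 ≥ 8111 − 430·w*, i.e. w* ≥ 8.66.
Both must hold, so w* = max(8.66, 10.65) = 10.65. The average type's constraint binds.

10.65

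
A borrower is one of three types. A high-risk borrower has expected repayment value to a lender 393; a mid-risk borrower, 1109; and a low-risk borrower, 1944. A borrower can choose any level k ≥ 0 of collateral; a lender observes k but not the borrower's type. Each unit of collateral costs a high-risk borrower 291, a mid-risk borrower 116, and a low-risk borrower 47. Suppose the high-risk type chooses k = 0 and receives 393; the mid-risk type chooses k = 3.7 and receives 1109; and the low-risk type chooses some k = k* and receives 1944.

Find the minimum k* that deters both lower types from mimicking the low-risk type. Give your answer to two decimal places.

10.90

High-risk type (on-path payoff 393) won't mimic when 393 ≥ 1944 − 291·k*, i.e. k* ≥ 5.33.
Mid-risk type (on-path payoff 1109 − 116×3.7 = 679.8) won't mimic when 679.8 ≥ 1944 − 116·k*, i.e. k* ≥ 10.90.
Both must hold, so k* = max(5.33, 10.90) = 10.90. The mid-risk type's constraint binds.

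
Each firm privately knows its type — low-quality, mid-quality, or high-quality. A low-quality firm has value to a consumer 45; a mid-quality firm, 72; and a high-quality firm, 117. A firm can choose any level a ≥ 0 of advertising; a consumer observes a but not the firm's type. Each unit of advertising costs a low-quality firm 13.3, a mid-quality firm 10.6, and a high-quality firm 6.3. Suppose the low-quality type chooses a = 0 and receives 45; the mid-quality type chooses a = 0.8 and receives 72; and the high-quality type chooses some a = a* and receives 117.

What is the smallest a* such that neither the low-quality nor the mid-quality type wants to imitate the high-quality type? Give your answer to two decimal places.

Low-quality type (on-path payoff 45) won't mimic when 45 ≥ 117 − 13.3·a*, i.e. a* ≥ 5.41.
Mid-quality type (on-path payoff 72 − 10.6×0.8 = 63.52) won't mimic when 63.52 ≥ 117 − 10.6·a*, i.e. a* ≥ 5.05.
Both must hold, so a* = max(5.41, 5.05) = 5.41. The low-quality type's constraint binds.

5.41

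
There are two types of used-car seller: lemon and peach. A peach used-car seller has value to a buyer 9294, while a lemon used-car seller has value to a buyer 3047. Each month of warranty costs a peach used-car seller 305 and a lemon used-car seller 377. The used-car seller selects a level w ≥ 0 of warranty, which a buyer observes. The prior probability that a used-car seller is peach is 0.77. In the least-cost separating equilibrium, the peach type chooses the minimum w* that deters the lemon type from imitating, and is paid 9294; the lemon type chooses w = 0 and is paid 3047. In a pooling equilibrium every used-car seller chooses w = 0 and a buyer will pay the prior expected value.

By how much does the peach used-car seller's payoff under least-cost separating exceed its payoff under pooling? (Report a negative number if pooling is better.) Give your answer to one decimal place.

-3617.1

Least-cost separating signal: w* solves 3047 = 9294 − 377·w*, so w* = (9294 − 3047)/377 ≈ 16.5703.
Peach type's separating payoff: 9294 − 305 × w* = 9294 − 305 × (9294 − 3047)/377 = 9294 − 1905335/377 ≈ 4240.061.
Pooling payoff: 0.77 × 9294 + 0.23 × 3047 = 7857.19.
Difference: 4240.061 − 7857.19 = -3617.129, i.e. -3617.1 to one decimal place.
The peach type would prefer the pooling outcome.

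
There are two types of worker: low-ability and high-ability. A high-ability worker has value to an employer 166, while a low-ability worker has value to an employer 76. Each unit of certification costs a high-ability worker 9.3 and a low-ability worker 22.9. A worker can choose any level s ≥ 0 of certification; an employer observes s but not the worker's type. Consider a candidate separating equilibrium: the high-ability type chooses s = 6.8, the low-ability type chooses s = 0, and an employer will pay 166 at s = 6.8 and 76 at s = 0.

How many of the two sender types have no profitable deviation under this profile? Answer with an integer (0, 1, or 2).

2

Low-ability type: stay at 0 → 76; mimic → 166 − 22.9 × 6.8 = 10.28. IC holds (76 ≥ 10.28).
High-ability type: signal → 166 − 9.3 × 6.8 = 102.76; deviate to 0 → 76. IC holds (102.76 ≥ 76).
2 of 2 constraints hold, so this is a separating equilibrium.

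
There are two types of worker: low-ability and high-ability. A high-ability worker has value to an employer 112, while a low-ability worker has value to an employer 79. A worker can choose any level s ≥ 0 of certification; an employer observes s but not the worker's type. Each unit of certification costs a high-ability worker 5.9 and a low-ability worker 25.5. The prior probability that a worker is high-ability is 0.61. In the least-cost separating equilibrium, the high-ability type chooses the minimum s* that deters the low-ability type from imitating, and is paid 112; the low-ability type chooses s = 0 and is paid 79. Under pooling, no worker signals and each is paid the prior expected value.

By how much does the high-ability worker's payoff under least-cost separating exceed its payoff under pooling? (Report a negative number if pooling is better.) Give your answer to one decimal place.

5.2

Least-cost separating signal: s* solves 79 = 112 − 25.5·s*, so s* = (112 − 79)/25.5 ≈ 1.2941.
High-ability type's separating payoff: 112 − 5.9 × s* = 112 − 5.9 × (112 − 79)/25.5 = 112 − 194.7/25.5 ≈ 104.365.
Pooling payoff: 0.61 × 112 + 0.39 × 79 = 99.13.
Difference: 104.365 − 99.13 = 5.235, i.e. 5.2 to one decimal place.
The high-ability type prefers to separate.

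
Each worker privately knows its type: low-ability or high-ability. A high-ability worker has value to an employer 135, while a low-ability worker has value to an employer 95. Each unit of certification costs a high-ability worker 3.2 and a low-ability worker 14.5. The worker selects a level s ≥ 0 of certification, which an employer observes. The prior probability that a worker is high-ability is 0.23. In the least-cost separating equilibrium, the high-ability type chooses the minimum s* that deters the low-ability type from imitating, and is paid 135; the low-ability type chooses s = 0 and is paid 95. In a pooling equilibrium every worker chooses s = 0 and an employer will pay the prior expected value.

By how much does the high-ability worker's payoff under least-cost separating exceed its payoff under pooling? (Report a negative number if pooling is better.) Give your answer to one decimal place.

22.0

Least-cost separating signal: s* solves 95 = 135 − 14.5·s*, so s* = (135 − 95)/14.5 ≈ 2.7586.
High-ability type's separating payoff: 135 − 3.2 × s* = 135 − 3.2 × (135 − 95)/14.5 = 135 − 128/14.5 ≈ 126.172.
Pooling payoff: 0.23 × 135 + 0.77 × 95 = 104.2.
Difference: 126.172 − 104.2 = 21.972, i.e. 22.0 to one decimal place.
The high-ability type prefers to separate.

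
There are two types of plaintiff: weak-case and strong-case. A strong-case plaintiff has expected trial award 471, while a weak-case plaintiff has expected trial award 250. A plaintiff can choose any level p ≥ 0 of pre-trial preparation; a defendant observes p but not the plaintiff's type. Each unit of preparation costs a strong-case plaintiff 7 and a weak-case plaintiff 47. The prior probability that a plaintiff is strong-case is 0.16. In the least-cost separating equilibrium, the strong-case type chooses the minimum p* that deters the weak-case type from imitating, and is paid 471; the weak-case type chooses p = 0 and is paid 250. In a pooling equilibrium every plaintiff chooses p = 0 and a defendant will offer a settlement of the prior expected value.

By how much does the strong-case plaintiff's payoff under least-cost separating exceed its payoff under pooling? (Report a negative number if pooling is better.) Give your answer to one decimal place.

152.7

Least-cost separating signal: p* solves 250 = 471 − 47·p*, so p* = (471 − 250)/47 ≈ 4.7021.
Strong-case type's separating payoff: 471 − 7 × p* = 471 − 7 × (471 − 250)/47 = 471 − 1547/47 ≈ 438.085.
Pooling payoff: 0.16 × 471 + 0.84 × 250 = 285.36.
Difference: 438.085 − 285.36 = 152.725, i.e. 152.7 to one decimal place.
The strong-case type prefers to separate.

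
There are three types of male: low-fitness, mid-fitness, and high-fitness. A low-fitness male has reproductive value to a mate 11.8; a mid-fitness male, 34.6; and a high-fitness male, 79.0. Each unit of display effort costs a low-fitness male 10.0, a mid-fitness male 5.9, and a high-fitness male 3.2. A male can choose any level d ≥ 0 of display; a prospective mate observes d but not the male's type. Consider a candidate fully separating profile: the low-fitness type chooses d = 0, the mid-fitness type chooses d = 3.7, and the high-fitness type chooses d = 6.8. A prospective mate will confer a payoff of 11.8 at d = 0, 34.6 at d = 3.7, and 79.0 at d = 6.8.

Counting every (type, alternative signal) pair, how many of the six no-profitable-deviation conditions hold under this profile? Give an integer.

Mid-fitness (own payoff 34.6 − 5.9×3.7 = 12.77): to d=0 gives 11.8 → no gain ✓; to d=6.8 gives 79.0 − 5.9×6.8 = 38.88 → profitable ✗.
Low-fitness (own payoff 11.8): to d=3.7 gives 34.6 − 10.0×3.7 = -2.4 → no gain ✓; to d=6.8 gives 79.0 − 10.0×6.8 = 11 → no gain ✓.
High-fitness (own payoff 79.0 − 3.2×6.8 = 57.24): to d=0 gives 11.8 → no gain ✓; to d=3.7 gives 34.6 − 3.2×3.7 = 22.76 → no gain ✓.
5 of the 6 constraints hold; not an equilibrium.

5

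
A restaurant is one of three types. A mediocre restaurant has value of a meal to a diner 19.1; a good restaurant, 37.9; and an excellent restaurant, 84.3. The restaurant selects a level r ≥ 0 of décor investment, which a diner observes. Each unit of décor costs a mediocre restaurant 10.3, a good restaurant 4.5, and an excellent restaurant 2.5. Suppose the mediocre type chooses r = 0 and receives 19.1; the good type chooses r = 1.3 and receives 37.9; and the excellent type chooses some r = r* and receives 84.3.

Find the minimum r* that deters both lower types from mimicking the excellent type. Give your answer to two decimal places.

11.61

Good type (on-path payoff 37.9 − 4.5×1.3 = 32.05) won't mimic when 32.05 ≥ 84.3 − 4.5·r*, i.e. r* ≥ 11.61.
Mediocre type (on-path payoff 19.1) won't mimic when 19.1 ≥ 84.3 − 10.3·r*, i.e. r* ≥ 6.33.
Both must hold, so r* = max(6.33, 11.61) = 11.61. The good type's constraint binds.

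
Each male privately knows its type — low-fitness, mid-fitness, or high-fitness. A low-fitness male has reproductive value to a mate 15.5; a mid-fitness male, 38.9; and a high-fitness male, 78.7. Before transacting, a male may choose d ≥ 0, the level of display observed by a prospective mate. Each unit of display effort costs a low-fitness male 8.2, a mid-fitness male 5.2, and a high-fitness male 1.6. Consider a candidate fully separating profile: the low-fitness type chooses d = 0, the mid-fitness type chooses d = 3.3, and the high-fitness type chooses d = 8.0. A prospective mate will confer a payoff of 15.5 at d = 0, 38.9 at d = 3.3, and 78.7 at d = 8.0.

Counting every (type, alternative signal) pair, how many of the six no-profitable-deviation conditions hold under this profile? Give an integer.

Mid-fitness (own payoff 38.9 − 5.2×3.3 = 21.74): to d=0 gives 15.5 → no gain ✓; to d=8.0 gives 78.7 − 5.2×8.0 = 37.1 → profitable ✗.
High-fitness (own payoff 78.7 − 1.6×8.0 = 65.9): to d=0 gives 15.5 → no gain ✓; to d=3.3 gives 38.9 − 1.6×3.3 = 33.62 → no gain ✓.
Low-fitness (own payoff 15.5): to d=3.3 gives 38.9 − 8.2×3.3 = 11.84 → no gain ✓; to d=8.0 gives 78.7 − 8.2×8.0 = 13.1 → no gain ✓.
5 of the 6 constraints hold; not an equilibrium.

5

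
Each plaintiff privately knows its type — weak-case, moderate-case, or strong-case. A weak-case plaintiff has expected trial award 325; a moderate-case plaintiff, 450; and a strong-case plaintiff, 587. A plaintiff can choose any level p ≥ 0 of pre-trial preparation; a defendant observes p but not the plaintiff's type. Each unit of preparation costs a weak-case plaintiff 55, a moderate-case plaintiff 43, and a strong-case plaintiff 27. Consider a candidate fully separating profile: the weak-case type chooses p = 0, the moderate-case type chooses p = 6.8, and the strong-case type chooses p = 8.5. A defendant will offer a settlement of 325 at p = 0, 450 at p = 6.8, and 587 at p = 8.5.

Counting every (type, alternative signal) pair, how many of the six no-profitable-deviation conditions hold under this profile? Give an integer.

4

Weak-case (own payoff 325): to p=6.8 gives 450 − 55×6.8 = 76 → no gain ✓; to p=8.5 gives 587 − 55×8.5 = 119.5 → no gain ✓.
Moderate-case (own payoff 450 − 43×6.8 = 157.6): to p=0 gives 325 → profitable ✗; to p=8.5 gives 587 − 43×8.5 = 221.5 → profitable ✗.
Strong-case (own payoff 587 − 27×8.5 = 357.5): to p=0 gives 325 → no gain ✓; to p=6.8 gives 450 − 27×6.8 = 266.4 → no gain ✓.
4 of the 6 constraints hold; not an equilibrium.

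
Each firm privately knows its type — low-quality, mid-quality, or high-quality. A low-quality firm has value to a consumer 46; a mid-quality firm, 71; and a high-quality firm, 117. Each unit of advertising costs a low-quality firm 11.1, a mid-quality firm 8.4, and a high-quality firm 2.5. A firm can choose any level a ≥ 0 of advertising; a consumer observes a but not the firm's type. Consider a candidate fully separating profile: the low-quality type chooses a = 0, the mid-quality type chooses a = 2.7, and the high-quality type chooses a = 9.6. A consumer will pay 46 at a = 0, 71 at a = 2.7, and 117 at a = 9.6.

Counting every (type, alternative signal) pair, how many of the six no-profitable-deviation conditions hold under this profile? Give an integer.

High-quality (own payoff 117 − 2.5×9.6 = 93): to a=0 gives 46 → no gain ✓; to a=2.7 gives 71 − 2.5×2.7 = 64.25 → no gain ✓.
Low-quality (own payoff 46): to a=2.7 gives 71 − 11.1×2.7 = 41.03 → no gain ✓; to a=9.6 gives 117 − 11.1×9.6 = 10.44 → no gain ✓.
Mid-quality (own payoff 71 − 8.4×2.7 = 48.32): to a=0 gives 46 → no gain ✓; to a=9.6 gives 117 − 8.4×9.6 = 36.36 → no gain ✓.
6 of the 6 constraints hold; this profile is a separating equilibrium.

6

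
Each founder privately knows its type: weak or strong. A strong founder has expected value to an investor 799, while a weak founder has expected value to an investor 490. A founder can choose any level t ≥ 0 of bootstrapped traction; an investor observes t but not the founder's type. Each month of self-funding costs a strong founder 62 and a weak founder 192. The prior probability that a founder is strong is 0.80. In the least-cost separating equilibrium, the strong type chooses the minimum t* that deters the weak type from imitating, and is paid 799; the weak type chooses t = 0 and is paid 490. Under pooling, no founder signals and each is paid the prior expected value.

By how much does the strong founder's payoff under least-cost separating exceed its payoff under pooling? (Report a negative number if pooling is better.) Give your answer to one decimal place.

-38.0

Least-cost separating signal: t* solves 490 = 799 − 192·t*, so t* = (799 − 490)/192 ≈ 1.6094.
Strong type's separating payoff: 799 − 62 × t* = 799 − 62 × (799 − 490)/192 = 799 − 19158/192 ≈ 699.219.
Pooling payoff: 0.80 × 799 + 0.20 × 490 = 737.2.
Difference: 699.219 − 737.2 = -37.981, i.e. -38.0 to one decimal place.
The strong type would prefer the pooling outcome.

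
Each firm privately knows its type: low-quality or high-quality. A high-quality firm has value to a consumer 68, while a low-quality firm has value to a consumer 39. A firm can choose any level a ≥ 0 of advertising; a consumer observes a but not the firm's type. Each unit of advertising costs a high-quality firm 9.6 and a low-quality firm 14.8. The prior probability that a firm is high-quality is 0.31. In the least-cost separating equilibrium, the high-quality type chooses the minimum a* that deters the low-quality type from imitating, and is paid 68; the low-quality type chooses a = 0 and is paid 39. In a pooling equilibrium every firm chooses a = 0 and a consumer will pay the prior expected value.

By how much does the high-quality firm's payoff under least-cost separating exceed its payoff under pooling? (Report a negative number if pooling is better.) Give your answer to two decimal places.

Least-cost separating signal: a* solves 39 = 68 − 14.8·a*, so a* = (68 − 39)/14.8 ≈ 1.9595.
High-quality type's separating payoff: 68 − 9.6 × a* = 68 − 9.6 × (68 − 39)/14.8 = 68 − 278.4/14.8 ≈ 49.1892.
Pooling payoff: 0.31 × 68 + 0.69 × 39 = 47.99.
Difference: 49.1892 − 47.99 = 1.1992, i.e. 1.20 to two decimal places.
The high-quality type prefers to separate.

1.20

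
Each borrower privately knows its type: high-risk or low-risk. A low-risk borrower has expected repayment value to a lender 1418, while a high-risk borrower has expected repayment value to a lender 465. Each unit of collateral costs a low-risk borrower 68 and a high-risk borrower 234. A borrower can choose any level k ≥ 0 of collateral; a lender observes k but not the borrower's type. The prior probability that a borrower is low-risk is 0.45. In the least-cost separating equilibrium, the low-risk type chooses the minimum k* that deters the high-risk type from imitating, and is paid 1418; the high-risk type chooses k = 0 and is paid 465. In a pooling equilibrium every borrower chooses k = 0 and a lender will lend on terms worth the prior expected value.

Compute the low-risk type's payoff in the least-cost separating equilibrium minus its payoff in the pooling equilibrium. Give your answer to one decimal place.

Least-cost separating signal: k* solves 465 = 1418 − 234·k*, so k* = (1418 − 465)/234 ≈ 4.0726.
Low-risk type's separating payoff: 1418 − 68 × k* = 1418 − 68 × (1418 − 465)/234 = 1418 − 64804/234 ≈ 1141.060.
Pooling payoff: 0.45 × 1418 + 0.55 × 465 = 893.85.
Difference: 1141.060 − 893.85 = 247.21, i.e. 247.2 to one decimal place.
The low-risk type prefers to separate.

247.2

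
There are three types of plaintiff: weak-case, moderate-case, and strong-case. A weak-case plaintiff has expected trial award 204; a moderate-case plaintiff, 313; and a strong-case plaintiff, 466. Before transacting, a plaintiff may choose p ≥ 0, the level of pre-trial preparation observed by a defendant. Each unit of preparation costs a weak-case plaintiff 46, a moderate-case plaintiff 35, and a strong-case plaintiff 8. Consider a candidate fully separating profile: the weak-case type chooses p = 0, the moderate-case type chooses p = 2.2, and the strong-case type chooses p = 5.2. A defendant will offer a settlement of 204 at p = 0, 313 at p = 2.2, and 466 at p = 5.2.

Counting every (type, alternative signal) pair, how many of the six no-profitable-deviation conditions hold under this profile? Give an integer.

3

Moderate-case (own payoff 313 − 35×2.2 = 236): to p=0 gives 204 → no gain ✓; to p=5.2 gives 466 − 35×5.2 = 284 → profitable ✗.
Weak-case (own payoff 204): to p=2.2 gives 313 − 46×2.2 = 211.8 → profitable ✗; to p=5.2 gives 466 − 46×5.2 = 226.8 → profitable ✗.
Strong-case (own payoff 466 − 8×5.2 = 424.4): to p=0 gives 204 → no gain ✓; to p=2.2 gives 313 − 8×2.2 = 295.4 → no gain ✓.
3 of the 6 constraints hold; not an equilibrium.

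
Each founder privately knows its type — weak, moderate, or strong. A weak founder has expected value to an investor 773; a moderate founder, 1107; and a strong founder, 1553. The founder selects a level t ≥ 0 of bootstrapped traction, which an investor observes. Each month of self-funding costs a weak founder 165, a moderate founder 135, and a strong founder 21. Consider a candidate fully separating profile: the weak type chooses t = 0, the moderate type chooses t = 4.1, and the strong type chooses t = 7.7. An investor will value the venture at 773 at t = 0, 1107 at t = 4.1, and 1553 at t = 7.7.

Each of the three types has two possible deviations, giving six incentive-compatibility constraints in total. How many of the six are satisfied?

Strong (own payoff 1553 − 21×7.7 = 1391.3): to t=0 gives 773 → no gain ✓; to t=4.1 gives 1107 − 21×4.1 = 1020.9 → no gain ✓.
Moderate (own payoff 1107 − 135×4.1 = 553.5): to t=0 gives 773 → profitable ✗; to t=7.7 gives 1553 − 135×7.7 = 513.5 → no gain ✓.
Weak (own payoff 773): to t=4.1 gives 1107 − 165×4.1 = 430.5 → no gain ✓; to t=7.7 gives 1553 − 165×7.7 = 282.5 → no gain ✓.
5 of the 6 constraints hold; not an equilibrium.

5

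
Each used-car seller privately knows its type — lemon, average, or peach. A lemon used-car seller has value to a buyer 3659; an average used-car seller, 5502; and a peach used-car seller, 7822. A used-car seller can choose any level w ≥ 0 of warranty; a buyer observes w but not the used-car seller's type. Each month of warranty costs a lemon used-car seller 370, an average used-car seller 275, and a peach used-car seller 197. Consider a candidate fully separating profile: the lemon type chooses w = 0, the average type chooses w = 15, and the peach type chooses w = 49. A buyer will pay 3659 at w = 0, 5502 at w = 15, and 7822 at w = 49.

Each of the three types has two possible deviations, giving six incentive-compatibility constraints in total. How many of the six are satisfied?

Peach (own payoff 7822 − 197×49 = -1831): to w=0 gives 3659 → profitable ✗; to w=15 gives 5502 − 197×15 = 2547 → profitable ✗.
Lemon (own payoff 3659): to w=15 gives 5502 − 370×15 = -48 → no gain ✓; to w=49 gives 7822 − 370×49 = -10308 → no gain ✓.
Average (own payoff 5502 − 275×15 = 1377): to w=0 gives 3659 → profitable ✗; to w=49 gives 7822 − 275×49 = -5653 → no gain ✓.
3 of the 6 constraints hold; not an equilibrium.

3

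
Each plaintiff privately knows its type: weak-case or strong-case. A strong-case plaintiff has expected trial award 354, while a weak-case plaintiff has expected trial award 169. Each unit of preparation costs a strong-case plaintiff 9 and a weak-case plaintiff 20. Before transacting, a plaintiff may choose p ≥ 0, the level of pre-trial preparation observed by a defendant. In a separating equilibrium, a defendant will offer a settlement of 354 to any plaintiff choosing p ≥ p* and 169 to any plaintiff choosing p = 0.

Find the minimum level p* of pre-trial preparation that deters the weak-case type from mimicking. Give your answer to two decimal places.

9.25

A weak-case plaintiff choosing p = 0 receives 169.
Imitating at p* instead would pay 354 at cost 20·p*, netting 354 − 20·p*.
Indifference: 169 = 354 − 20·p*, so p* = (354 − 169) / 20 = 9.25.
This is the weak-case type's binding incentive-compatibility constraint; any p ≥ 9.25 sustains separation on that side.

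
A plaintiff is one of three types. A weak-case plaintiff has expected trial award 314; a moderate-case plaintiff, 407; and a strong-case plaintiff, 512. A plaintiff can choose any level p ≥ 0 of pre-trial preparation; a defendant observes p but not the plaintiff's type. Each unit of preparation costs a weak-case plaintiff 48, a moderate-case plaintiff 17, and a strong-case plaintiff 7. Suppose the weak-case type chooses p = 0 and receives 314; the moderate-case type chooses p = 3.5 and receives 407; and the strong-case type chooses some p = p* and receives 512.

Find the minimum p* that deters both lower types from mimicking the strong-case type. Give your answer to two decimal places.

9.68

Moderate-case type (on-path payoff 407 − 17×3.5 = 347.5) won't mimic when 347.5 ≥ 512 − 17·p*, i.e. p* ≥ 9.68.
Weak-case type (on-path payoff 314) won't mimic when 314 ≥ 512 − 48·p*, i.e. p* ≥ 4.13.
Both must hold, so p* = max(4.13, 9.68) = 9.68. The moderate-case type's constraint binds.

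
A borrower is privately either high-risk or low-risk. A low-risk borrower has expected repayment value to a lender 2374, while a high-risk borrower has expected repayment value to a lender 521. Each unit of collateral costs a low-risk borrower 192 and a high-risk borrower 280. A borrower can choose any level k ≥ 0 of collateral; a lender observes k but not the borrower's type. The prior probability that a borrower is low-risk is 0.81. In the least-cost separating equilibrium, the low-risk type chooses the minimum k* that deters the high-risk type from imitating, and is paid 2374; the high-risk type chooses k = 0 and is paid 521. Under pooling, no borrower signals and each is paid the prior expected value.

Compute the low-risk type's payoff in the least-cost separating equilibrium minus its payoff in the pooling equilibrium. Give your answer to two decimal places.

-918.56

Least-cost separating signal: k* solves 521 = 2374 − 280·k*, so k* = (2374 − 521)/280 ≈ 6.6179.
Low-risk type's separating payoff: 2374 − 192 × k* = 2374 − 192 × (2374 − 521)/280 = 2374 − 355776/280 ≈ 1103.3714.
Pooling payoff: 0.81 × 2374 + 0.19 × 521 = 2021.93.
Difference: 1103.3714 − 2021.93 = -918.5586, i.e. -918.56 to two decimal places.
The low-risk type would prefer the pooling outcome.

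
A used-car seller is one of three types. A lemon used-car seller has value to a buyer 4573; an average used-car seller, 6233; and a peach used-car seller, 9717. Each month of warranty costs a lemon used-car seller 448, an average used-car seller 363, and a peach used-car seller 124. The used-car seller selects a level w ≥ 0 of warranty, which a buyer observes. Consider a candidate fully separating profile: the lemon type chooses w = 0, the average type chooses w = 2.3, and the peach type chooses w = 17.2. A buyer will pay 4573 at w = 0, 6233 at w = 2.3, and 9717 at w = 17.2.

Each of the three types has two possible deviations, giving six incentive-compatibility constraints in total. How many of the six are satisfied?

5

Lemon (own payoff 4573): to w=2.3 gives 6233 − 448×2.3 = 5202.6 → profitable ✗; to w=17.2 gives 9717 − 448×17.2 = 2011.4 → no gain ✓.
Average (own payoff 6233 − 363×2.3 = 5398.1): to w=0 gives 4573 → no gain ✓; to w=17.2 gives 9717 − 363×17.2 = 3473.4 → no gain ✓.
Peach (own payoff 9717 − 124×17.2 = 7584.2): to w=0 gives 4573 → no gain ✓; to w=2.3 gives 6233 − 124×2.3 = 5947.8 → no gain ✓.
5 of the 6 constraints hold; not an equilibrium.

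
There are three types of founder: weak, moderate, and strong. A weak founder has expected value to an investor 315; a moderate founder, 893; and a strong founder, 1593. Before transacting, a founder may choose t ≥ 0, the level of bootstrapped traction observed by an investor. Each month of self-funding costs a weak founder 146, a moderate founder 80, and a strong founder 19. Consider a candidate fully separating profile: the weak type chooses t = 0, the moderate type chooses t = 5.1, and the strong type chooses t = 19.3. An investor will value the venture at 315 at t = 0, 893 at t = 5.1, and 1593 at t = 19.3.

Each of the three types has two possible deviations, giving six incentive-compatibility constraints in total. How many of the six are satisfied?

6

Moderate (own payoff 893 − 80×5.1 = 485): to t=0 gives 315 → no gain ✓; to t=19.3 gives 1593 − 80×19.3 = 49 → no gain ✓.
Weak (own payoff 315): to t=5.1 gives 893 − 146×5.1 = 148.4 → no gain ✓; to t=19.3 gives 1593 − 146×19.3 = -1224.8 → no gain ✓.
Strong (own payoff 1593 − 19×19.3 = 1226.3): to t=0 gives 315 → no gain ✓; to t=5.1 gives 893 − 19×5.1 = 796.1 → no gain ✓.
6 of the 6 constraints hold; this profile is a separating equilibrium.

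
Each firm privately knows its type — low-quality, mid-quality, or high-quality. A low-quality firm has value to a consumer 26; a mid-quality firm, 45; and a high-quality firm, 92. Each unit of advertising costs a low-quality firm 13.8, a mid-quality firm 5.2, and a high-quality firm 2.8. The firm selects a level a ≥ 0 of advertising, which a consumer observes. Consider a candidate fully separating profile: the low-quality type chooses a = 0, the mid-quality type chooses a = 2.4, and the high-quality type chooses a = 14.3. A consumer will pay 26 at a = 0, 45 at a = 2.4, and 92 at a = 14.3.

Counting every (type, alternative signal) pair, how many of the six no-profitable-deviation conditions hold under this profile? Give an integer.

High-quality (own payoff 92 − 2.8×14.3 = 51.96): to a=0 gives 26 → no gain ✓; to a=2.4 gives 45 − 2.8×2.4 = 38.28 → no gain ✓.
Mid-quality (own payoff 45 − 5.2×2.4 = 32.52): to a=0 gives 26 → no gain ✓; to a=14.3 gives 92 − 5.2×14.3 = 17.64 → no gain ✓.
Low-quality (own payoff 26): to a=2.4 gives 45 − 13.8×2.4 = 11.88 → no gain ✓; to a=14.3 gives 92 − 13.8×14.3 = -105.34 → no gain ✓.
6 of the 6 constraints hold; this profile is a separating equilibrium.

6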